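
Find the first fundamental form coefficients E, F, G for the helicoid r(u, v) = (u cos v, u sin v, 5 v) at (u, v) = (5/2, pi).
E = 1;  F = 0;  G = 125/4

Partials: r_u = (cos(v), sin(v), 0), r_v = (-u*sin(v), u*cos(v), 5). As functions of (u, v):
  E = r_u · r_u = 1,
  F = r_u · r_v = 0,
  G = r_v · r_v = u^2 + 25.
Evaluating at (u, v) = (5/2, pi): E = 1, F = 0, G = 125/4.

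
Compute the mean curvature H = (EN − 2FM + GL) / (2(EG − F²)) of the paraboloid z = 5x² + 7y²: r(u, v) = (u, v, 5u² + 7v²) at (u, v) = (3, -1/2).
H = 6557*sqrt(38)/180500

With E = 100*u^2 + 1, F = 140*u*v, G = 196*v^2 + 1, L = 10/sqrt(100*u^2 + 196*v^2 + 1), M = 0, N = 14/sqrt(100*u^2 + 196*v^2 + 1), assemble
  H = (EN − 2FM + GL) / (2(EG − F²)) = 4*(175*u^2 + 245*v^2 + 3)/(100*u^2 + 196*v^2 + 1)^(3/2).
At (u, v) = (3, -1/2): H = 6557*sqrt(38)/180500.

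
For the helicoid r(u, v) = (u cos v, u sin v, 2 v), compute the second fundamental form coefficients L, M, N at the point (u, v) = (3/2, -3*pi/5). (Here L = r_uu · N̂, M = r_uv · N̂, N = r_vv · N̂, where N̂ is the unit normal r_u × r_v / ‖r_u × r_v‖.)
L = 0;  M = -4/5;  N = 0

Compute the unit normal N̂(u, v) = (2*sin(v)/sqrt(u^2 + 4), -2*cos(v)/sqrt(u^2 + 4), u/sqrt(u^2 + 4)), and the second partials r_uu, r_uv, r_vv. Take dot products:
  L(u, v) = r_uu · N̂ = 0,
  M(u, v) = r_uv · N̂ = -2/sqrt(u^2 + 4),
  N(u, v) = r_vv · N̂ = 0.
Evaluating at (u, v) = (3/2, -3*pi/5):
  L = 0, M = -4/5, N = 0.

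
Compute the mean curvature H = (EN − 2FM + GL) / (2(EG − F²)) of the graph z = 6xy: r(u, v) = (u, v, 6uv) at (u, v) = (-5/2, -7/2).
H = -1890*sqrt(667)/444889

With E = 36*v^2 + 1, F = 36*u*v, G = 36*u^2 + 1, L = 0, M = 6/sqrt(36*u^2 + 36*v^2 + 1), N = 0, assemble
  H = (EN − 2FM + GL) / (2(EG − F²)) = -216*u*v/(36*u^2 + 36*v^2 + 1)^(3/2).
At (u, v) = (-5/2, -7/2): H = -1890*sqrt(667)/444889.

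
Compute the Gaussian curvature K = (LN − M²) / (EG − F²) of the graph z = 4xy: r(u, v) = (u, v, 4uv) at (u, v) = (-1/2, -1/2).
K = -16/81

Coefficients of the first fundamental form: E = 16*v^2 + 1, F = 16*u*v, G = 16*u^2 + 1.
Coefficients of the second fundamental form: L = 0, M = 4/sqrt(16*u^2 + 16*v^2 + 1), N = 0.
Assemble K = (LN − M²)/(EG − F²) = -16/(256*u^4 + 512*u^2*v^2 + 32*u^2 + 256*v^4 + 32*v^2 + 1). At (u, v) = (-1/2, -1/2): K = -16/81.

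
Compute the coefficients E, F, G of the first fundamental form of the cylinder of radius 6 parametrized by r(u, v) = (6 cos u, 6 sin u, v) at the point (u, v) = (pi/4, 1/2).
E = 36;  F = 0;  G = 1

Partials: r_u = (-6*sin(u), 6*cos(u), 0), r_v = (0, 0, 1). As functions of (u, v):
  E = r_u · r_u = 36,
  F = r_u · r_v = 0,
  G = r_v · r_v = 1.
Evaluating at (u, v) = (pi/4, 1/2): E = 36, F = 0, G = 1.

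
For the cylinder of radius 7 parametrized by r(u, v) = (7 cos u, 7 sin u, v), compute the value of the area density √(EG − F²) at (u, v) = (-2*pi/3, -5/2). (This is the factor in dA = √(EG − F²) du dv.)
√(EG − F²)|_{(-2*pi/3, -5/2)} = 7

E = 49, F = 0, G = 1, so EG − F² = 49. Taking the positive square root: √(EG − F²) = 7. At (u, v) = (-2*pi/3, -5/2): 7.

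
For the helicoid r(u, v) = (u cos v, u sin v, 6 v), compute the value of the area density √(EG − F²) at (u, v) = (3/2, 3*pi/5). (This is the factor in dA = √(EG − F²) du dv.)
√(EG − F²)|_{(3/2, 3*pi/5)} = 3*sqrt(17)/2

E = 1, F = 0, G = u^2 + 36, so EG − F² = u^2 + 36. Taking the positive square root: √(EG − F²) = sqrt(u^2 + 36). At (u, v) = (3/2, 3*pi/5): 3*sqrt(17)/2.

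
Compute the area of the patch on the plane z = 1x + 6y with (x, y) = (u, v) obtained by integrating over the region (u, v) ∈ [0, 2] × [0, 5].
Area = 10*sqrt(38)

Area = ∫∫ √(EG − F²) du dv with √(EG − F²) = sqrt(38). Integrating over [0, 2] × [0, 5] gives 10*sqrt(38).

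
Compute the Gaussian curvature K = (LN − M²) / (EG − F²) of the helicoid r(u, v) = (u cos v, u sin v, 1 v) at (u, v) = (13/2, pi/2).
K = -16/29929

Coefficients of the first fundamental form: E = 1, F = 0, G = u^2 + 1.
Coefficients of the second fundamental form: L = 0, M = -1/sqrt(u^2 + 1), N = 0.
Assemble K = (LN − M²)/(EG − F²) = -1/(u^2 + 1)^2. At (u, v) = (13/2, pi/2): K = -16/29929.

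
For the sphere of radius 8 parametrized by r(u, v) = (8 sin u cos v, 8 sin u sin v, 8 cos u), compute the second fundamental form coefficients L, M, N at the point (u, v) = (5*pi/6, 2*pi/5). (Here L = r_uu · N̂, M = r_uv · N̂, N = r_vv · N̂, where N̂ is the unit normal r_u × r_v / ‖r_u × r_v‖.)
L = -8;  M = 0;  N = -2

Compute the unit normal N̂(u, v) = (sin(u)^2*cos(v)/Abs(sin(u)), sin(u)^2*sin(v)/Abs(sin(u)), sin(2*u)/(2*Abs(sin(u)))), and the second partials r_uu, r_uv, r_vv. Take dot products:
  L(u, v) = r_uu · N̂ = -8*sin(u)/Abs(sin(u)),
  M(u, v) = r_uv · N̂ = 0,
  N(u, v) = r_vv · N̂ = -8*sin(u)^3/Abs(sin(u)).
Evaluating at (u, v) = (5*pi/6, 2*pi/5):
  L = -8, M = 0, N = -2.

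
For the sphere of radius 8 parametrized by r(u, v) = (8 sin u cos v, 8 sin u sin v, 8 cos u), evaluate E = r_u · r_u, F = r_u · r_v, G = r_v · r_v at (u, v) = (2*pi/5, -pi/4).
E = 64;  F = 0;  G = 8*sqrt(5) + 40

Partials: r_u = (8*cos(u)*cos(v), 8*sin(v)*cos(u), -8*sin(u)), r_v = (-8*sin(u)*sin(v), 8*sin(u)*cos(v), 0). As functions of (u, v):
  E = r_u · r_u = 64,
  F = r_u · r_v = 0,
  G = r_v · r_v = 64*sin(u)^2.
Evaluating at (u, v) = (2*pi/5, -pi/4): E = 64, F = 0, G = 8*sqrt(5) + 40.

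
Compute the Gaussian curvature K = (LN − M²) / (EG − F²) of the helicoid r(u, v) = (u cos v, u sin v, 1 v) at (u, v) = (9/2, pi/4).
K = -16/7225

Coefficients of the first fundamental form: E = 1, F = 0, G = u^2 + 1.
Coefficients of the second fundamental form: L = 0, M = -1/sqrt(u^2 + 1), N = 0.
Assemble K = (LN − M²)/(EG − F²) = -1/(u^2 + 1)^2. At (u, v) = (9/2, pi/4): K = -16/7225.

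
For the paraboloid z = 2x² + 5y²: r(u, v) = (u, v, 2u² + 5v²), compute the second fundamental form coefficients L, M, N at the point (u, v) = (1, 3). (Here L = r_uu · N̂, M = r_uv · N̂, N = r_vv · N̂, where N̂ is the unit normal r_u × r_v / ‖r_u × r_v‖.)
L = 4*sqrt(917)/917;  M = 0;  N = 10*sqrt(917)/917

Compute the unit normal N̂(u, v) = (-4*u/sqrt(16*u^2 + 100*v^2 + 1), -10*v/sqrt(16*u^2 + 100*v^2 + 1), 1/sqrt(16*u^2 + 100*v^2 + 1)), and the second partials r_uu, r_uv, r_vv. Take dot products:
  L(u, v) = r_uu · N̂ = 4/sqrt(16*u^2 + 100*v^2 + 1),
  M(u, v) = r_uv · N̂ = 0,
  N(u, v) = r_vv · N̂ = 10/sqrt(16*u^2 + 100*v^2 + 1).
Evaluating at (u, v) = (1, 3):
  L = 4*sqrt(917)/917, M = 0, N = 10*sqrt(917)/917.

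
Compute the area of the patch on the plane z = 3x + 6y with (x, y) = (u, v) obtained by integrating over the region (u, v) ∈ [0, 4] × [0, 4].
Area = 16*sqrt(46)

Area = ∫∫ √(EG − F²) du dv with √(EG − F²) = sqrt(46). Integrating over [0, 4] × [0, 4] gives 16*sqrt(46).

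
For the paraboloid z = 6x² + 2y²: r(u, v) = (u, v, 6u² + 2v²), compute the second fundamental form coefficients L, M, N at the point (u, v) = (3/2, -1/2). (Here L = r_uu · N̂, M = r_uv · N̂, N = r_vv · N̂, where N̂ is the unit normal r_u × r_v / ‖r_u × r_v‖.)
L = 12*sqrt(329)/329;  M = 0;  N = 4*sqrt(329)/329

Compute the unit normal N̂(u, v) = (-12*u/sqrt(144*u^2 + 16*v^2 + 1), -4*v/sqrt(144*u^2 + 16*v^2 + 1), 1/sqrt(144*u^2 + 16*v^2 + 1)), and the second partials r_uu, r_uv, r_vv. Take dot products:
  L(u, v) = r_uu · N̂ = 12/sqrt(144*u^2 + 16*v^2 + 1),
  M(u, v) = r_uv · N̂ = 0,
  N(u, v) = r_vv · N̂ = 4/sqrt(144*u^2 + 16*v^2 + 1).
Evaluating at (u, v) = (3/2, -1/2):
  L = 12*sqrt(329)/329, M = 0, N = 4*sqrt(329)/329.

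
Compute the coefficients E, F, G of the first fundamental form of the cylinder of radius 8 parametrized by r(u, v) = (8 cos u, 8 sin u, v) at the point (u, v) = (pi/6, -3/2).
E = 64;  F = 0;  G = 1

Partials: r_u = (-8*sin(u), 8*cos(u), 0), r_v = (0, 0, 1). As functions of (u, v):
  E = r_u · r_u = 64,
  F = r_u · r_v = 0,
  G = r_v · r_v = 1.
Evaluating at (u, v) = (pi/6, -3/2): E = 64, F = 0, G = 1.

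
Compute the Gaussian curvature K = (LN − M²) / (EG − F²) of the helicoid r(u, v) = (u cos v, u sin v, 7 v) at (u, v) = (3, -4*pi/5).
K = -49/3364

Coefficients of the first fundamental form: E = 1, F = 0, G = u^2 + 49.
Coefficients of the second fundamental form: L = 0, M = -7/sqrt(u^2 + 49), N = 0.
Assemble K = (LN − M²)/(EG − F²) = -49/(u^2 + 49)^2. At (u, v) = (3, -4*pi/5): K = -49/3364.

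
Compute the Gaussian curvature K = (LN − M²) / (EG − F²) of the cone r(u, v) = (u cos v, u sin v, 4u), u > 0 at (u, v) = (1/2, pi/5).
K = 0

Coefficients of the first fundamental form: E = 17, F = 0, G = u^2.
Coefficients of the second fundamental form: L = 0, M = 0, N = 4*sqrt(17)*u^2/(17*Abs(u)).
Assemble K = (LN − M²)/(EG − F²) = 0. At (u, v) = (1/2, pi/5): K = 0.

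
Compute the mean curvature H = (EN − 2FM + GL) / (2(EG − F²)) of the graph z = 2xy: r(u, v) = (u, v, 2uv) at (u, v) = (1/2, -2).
H = 2*sqrt(2)/27

With E = 4*v^2 + 1, F = 4*u*v, G = 4*u^2 + 1, L = 0, M = 2/sqrt(4*u^2 + 4*v^2 + 1), N = 0, assemble
  H = (EN − 2FM + GL) / (2(EG − F²)) = -8*u*v/(4*u^2 + 4*v^2 + 1)^(3/2).
At (u, v) = (1/2, -2): H = 2*sqrt(2)/27.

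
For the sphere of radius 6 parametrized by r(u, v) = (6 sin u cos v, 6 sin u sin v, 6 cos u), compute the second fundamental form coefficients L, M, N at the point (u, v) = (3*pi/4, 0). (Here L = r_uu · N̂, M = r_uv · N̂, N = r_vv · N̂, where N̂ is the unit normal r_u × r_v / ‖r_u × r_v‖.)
L = -6;  M = 0;  N = -3

Compute the unit normal N̂(u, v) = (sin(u)^2*cos(v)/Abs(sin(u)), sin(u)^2*sin(v)/Abs(sin(u)), sin(2*u)/(2*Abs(sin(u)))), and the second partials r_uu, r_uv, r_vv. Take dot products:
  L(u, v) = r_uu · N̂ = -6*sin(u)/Abs(sin(u)),
  M(u, v) = r_uv · N̂ = 0,
  N(u, v) = r_vv · N̂ = -6*sin(u)^3/Abs(sin(u)).
Evaluating at (u, v) = (3*pi/4, 0):
  L = -6, M = 0, N = -3.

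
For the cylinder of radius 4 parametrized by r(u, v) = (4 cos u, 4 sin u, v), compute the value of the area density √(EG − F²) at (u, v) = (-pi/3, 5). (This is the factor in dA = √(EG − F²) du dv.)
√(EG − F²)|_{(-pi/3, 5)} = 4

E = 16, F = 0, G = 1, so EG − F² = 16. Taking the positive square root: √(EG − F²) = 4. At (u, v) = (-pi/3, 5): 4.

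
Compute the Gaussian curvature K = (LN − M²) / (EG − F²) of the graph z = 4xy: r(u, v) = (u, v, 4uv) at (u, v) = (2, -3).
K = -16/43681

Coefficients of the first fundamental form: E = 16*v^2 + 1, F = 16*u*v, G = 16*u^2 + 1.
Coefficients of the second fundamental form: L = 0, M = 4/sqrt(16*u^2 + 16*v^2 + 1), N = 0.
Assemble K = (LN − M²)/(EG − F²) = -16/(256*u^4 + 512*u^2*v^2 + 32*u^2 + 256*v^4 + 32*v^2 + 1). At (u, v) = (2, -3): K = -16/43681.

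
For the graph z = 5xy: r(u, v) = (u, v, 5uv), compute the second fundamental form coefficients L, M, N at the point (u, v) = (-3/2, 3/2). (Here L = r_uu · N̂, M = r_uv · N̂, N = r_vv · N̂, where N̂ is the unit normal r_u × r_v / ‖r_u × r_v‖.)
L = 0;  M = 5*sqrt(454)/227;  N = 0

Compute the unit normal N̂(u, v) = (-5*v/sqrt(25*u^2 + 25*v^2 + 1), -5*u/sqrt(25*u^2 + 25*v^2 + 1), 1/sqrt(25*u^2 + 25*v^2 + 1)), and the second partials r_uu, r_uv, r_vv. Take dot products:
  L(u, v) = r_uu · N̂ = 0,
  M(u, v) = r_uv · N̂ = 5/sqrt(25*u^2 + 25*v^2 + 1),
  N(u, v) = r_vv · N̂ = 0.
Evaluating at (u, v) = (-3/2, 3/2):
  L = 0, M = 5*sqrt(454)/227, N = 0.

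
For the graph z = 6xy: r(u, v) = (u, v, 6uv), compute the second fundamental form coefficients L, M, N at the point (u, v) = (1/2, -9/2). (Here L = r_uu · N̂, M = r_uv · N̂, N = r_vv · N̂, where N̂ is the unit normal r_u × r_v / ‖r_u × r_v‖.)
L = 0;  M = 6*sqrt(739)/739;  N = 0

Compute the unit normal N̂(u, v) = (-6*v/sqrt(36*u^2 + 36*v^2 + 1), -6*u/sqrt(36*u^2 + 36*v^2 + 1), 1/sqrt(36*u^2 + 36*v^2 + 1)), and the second partials r_uu, r_uv, r_vv. Take dot products:
  L(u, v) = r_uu · N̂ = 0,
  M(u, v) = r_uv · N̂ = 6/sqrt(36*u^2 + 36*v^2 + 1),
  N(u, v) = r_vv · N̂ = 0.
Evaluating at (u, v) = (1/2, -9/2):
  L = 0, M = 6*sqrt(739)/739, N = 0.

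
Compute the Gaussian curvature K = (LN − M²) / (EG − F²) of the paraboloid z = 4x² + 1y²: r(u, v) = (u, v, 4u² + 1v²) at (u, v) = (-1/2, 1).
K = 16/441

Coefficients of the first fundamental form: E = 64*u^2 + 1, F = 16*u*v, G = 4*v^2 + 1.
Coefficients of the second fundamental form: L = 8/sqrt(64*u^2 + 4*v^2 + 1), M = 0, N = 2/sqrt(64*u^2 + 4*v^2 + 1).
Assemble K = (LN − M²)/(EG − F²) = 16/(4096*u^4 + 512*u^2*v^2 + 128*u^2 + 16*v^4 + 8*v^2 + 1). At (u, v) = (-1/2, 1): K = 16/441.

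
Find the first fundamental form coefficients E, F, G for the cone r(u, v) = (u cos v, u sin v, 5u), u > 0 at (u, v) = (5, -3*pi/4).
E = 26;  F = 0;  G = 25

Partials: r_u = (cos(v), sin(v), 5), r_v = (-u*sin(v), u*cos(v), 0). As functions of (u, v):
  E = r_u · r_u = 26,
  F = r_u · r_v = 0,
  G = r_v · r_v = u^2.
Evaluating at (u, v) = (5, -3*pi/4): E = 26, F = 0, G = 25.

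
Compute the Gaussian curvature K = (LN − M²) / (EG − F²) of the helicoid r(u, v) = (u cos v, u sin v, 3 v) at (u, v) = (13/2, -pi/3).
K = -144/42025

Coefficients of the first fundamental form: E = 1, F = 0, G = u^2 + 9.
Coefficients of the second fundamental form: L = 0, M = -3/sqrt(u^2 + 9), N = 0.
Assemble K = (LN − M²)/(EG − F²) = -9/(u^2 + 9)^2. At (u, v) = (13/2, -pi/3): K = -144/42025.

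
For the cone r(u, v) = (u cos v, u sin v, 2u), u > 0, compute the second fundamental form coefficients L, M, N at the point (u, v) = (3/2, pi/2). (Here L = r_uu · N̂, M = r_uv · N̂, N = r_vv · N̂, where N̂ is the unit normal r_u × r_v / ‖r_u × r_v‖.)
L = 0;  M = 0;  N = 3*sqrt(5)/5

Compute the unit normal N̂(u, v) = (-2*sqrt(5)*u*cos(v)/(5*Abs(u)), -2*sqrt(5)*u*sin(v)/(5*Abs(u)), sqrt(5)*u/(5*Abs(u))), and the second partials r_uu, r_uv, r_vv. Take dot products:
  L(u, v) = r_uu · N̂ = 0,
  M(u, v) = r_uv · N̂ = 0,
  N(u, v) = r_vv · N̂ = 2*sqrt(5)*u^2/(5*Abs(u)).
Evaluating at (u, v) = (3/2, pi/2):
  L = 0, M = 0, N = 3*sqrt(5)/5.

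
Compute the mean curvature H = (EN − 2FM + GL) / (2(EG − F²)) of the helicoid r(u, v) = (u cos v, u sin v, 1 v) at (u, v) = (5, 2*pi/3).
H = 0

With E = 1, F = 0, G = u^2 + 1, L = 0, M = -1/sqrt(u^2 + 1), N = 0, assemble
  H = (EN − 2FM + GL) / (2(EG − F²)) = 0.
At (u, v) = (5, 2*pi/3): H = 0.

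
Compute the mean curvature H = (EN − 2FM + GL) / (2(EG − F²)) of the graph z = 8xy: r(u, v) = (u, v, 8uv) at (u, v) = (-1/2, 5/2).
H = 640*sqrt(417)/173889

With E = 64*v^2 + 1, F = 64*u*v, G = 64*u^2 + 1, L = 0, M = 8/sqrt(64*u^2 + 64*v^2 + 1), N = 0, assemble
  H = (EN − 2FM + GL) / (2(EG − F²)) = -512*u*v/(64*u^2 + 64*v^2 + 1)^(3/2).
At (u, v) = (-1/2, 5/2): H = 640*sqrt(417)/173889.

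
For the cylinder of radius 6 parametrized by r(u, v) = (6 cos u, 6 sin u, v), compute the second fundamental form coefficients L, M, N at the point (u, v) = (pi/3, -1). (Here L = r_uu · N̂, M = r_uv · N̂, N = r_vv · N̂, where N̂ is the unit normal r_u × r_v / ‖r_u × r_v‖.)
L = -6;  M = 0;  N = 0

Compute the unit normal N̂(u, v) = (cos(u), sin(u), 0), and the second partials r_uu, r_uv, r_vv. Take dot products:
  L(u, v) = r_uu · N̂ = -6,
  M(u, v) = r_uv · N̂ = 0,
  N(u, v) = r_vv · N̂ = 0.
Evaluating at (u, v) = (pi/3, -1):
  L = -6, M = 0, N = 0.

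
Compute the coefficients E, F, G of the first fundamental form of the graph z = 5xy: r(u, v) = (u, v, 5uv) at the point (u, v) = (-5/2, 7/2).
E = 1229/4;  F = -875/4;  G = 629/4

Partials: r_u = (1, 0, 5*v), r_v = (0, 1, 5*u). As functions of (u, v):
  E = r_u · r_u = 25*v^2 + 1,
  F = r_u · r_v = 25*u*v,
  G = r_v · r_v = 25*u^2 + 1.
Evaluating at (u, v) = (-5/2, 7/2): E = 1229/4, F = -875/4, G = 629/4.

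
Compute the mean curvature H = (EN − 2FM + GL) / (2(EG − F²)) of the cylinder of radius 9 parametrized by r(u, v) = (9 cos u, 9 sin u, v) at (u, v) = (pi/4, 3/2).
H = -1/18

With E = 81, F = 0, G = 1, L = -9, M = 0, N = 0, assemble
  H = (EN − 2FM + GL) / (2(EG − F²)) = -1/18.
At (u, v) = (pi/4, 3/2): H = -1/18.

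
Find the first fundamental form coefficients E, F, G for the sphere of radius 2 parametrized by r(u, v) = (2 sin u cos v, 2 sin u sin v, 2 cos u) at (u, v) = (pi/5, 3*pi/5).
E = 4;  F = 0;  G = 5/2 - sqrt(5)/2

Partials: r_u = (2*cos(u)*cos(v), 2*sin(v)*cos(u), -2*sin(u)), r_v = (-2*sin(u)*sin(v), 2*sin(u)*cos(v), 0). As functions of (u, v):
  E = r_u · r_u = 4,
  F = r_u · r_v = 0,
  G = r_v · r_v = 4*sin(u)^2.
Evaluating at (u, v) = (pi/5, 3*pi/5): E = 4, F = 0, G = 5/2 - sqrt(5)/2.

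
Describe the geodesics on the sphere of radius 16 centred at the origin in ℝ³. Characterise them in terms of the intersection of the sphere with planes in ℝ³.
Geodesics on the sphere of radius 16 are great circles — circles of radius 16 obtained as the intersection of the sphere with planes through the origin (the centre of the sphere).

A curve α(t) of nonzero constant speed on the sphere of radius 16 is a geodesic iff its acceleration α̈ is everywhere normal to the surface, i.e. parallel to the radial vector α(t). Then d/dt(α × α̇) = α̇ × α̇ + α × α̈ = 0, so α × α̇ is a constant vector n ≠ 0 and α(t) · n = 0 for all t: α lies in the plane through the origin with normal n. The intersection of that plane with the sphere is a circle of radius 16 (a great circle). Conversely, a great circle traversed at constant speed has centripetal acceleration pointing at the origin, hence normal to the sphere, so every great circle is a geodesic.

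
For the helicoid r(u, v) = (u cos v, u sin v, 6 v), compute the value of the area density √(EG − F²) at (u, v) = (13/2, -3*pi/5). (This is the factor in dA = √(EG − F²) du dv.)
√(EG − F²)|_{(13/2, -3*pi/5)} = sqrt(313)/2

E = 1, F = 0, G = u^2 + 36, so EG − F² = u^2 + 36. Taking the positive square root: √(EG − F²) = sqrt(u^2 + 36). At (u, v) = (13/2, -3*pi/5): sqrt(313)/2.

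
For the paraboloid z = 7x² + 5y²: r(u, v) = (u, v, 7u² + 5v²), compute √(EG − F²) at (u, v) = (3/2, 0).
√(EG − F²)|_{(3/2, 0)} = sqrt(442)

E = 196*u^2 + 1, F = 140*u*v, G = 100*v^2 + 1; EG − F² = 196*u^2 + 100*v^2 + 1; √(EG − F²) = sqrt(196*u^2 + 100*v^2 + 1). At the given point: sqrt(442).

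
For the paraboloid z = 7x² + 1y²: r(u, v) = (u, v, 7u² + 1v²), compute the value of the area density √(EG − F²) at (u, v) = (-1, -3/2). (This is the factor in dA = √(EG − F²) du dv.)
√(EG − F²)|_{(-1, -3/2)} = sqrt(206)

E = 196*u^2 + 1, F = 28*u*v, G = 4*v^2 + 1, so EG − F² = 196*u^2 + 4*v^2 + 1. Taking the positive square root: √(EG − F²) = sqrt(196*u^2 + 4*v^2 + 1). At (u, v) = (-1, -3/2): sqrt(206).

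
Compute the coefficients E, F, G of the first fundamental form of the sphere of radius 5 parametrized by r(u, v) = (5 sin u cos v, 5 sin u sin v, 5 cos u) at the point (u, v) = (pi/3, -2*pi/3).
E = 25;  F = 0;  G = 75/4

Partials: r_u = (5*cos(u)*cos(v), 5*sin(v)*cos(u), -5*sin(u)), r_v = (-5*sin(u)*sin(v), 5*sin(u)*cos(v), 0). As functions of (u, v):
  E = r_u · r_u = 25,
  F = r_u · r_v = 0,
  G = r_v · r_v = 25*sin(u)^2.
Evaluating at (u, v) = (pi/3, -2*pi/3): E = 25, F = 0, G = 75/4.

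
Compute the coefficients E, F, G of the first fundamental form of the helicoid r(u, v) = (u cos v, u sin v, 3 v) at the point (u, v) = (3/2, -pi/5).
E = 1;  F = 0;  G = 45/4

Partials: r_u = (cos(v), sin(v), 0), r_v = (-u*sin(v), u*cos(v), 3). As functions of (u, v):
  E = r_u · r_u = 1,
  F = r_u · r_v = 0,
  G = r_v · r_v = u^2 + 9.
Evaluating at (u, v) = (3/2, -pi/5): E = 1, F = 0, G = 45/4.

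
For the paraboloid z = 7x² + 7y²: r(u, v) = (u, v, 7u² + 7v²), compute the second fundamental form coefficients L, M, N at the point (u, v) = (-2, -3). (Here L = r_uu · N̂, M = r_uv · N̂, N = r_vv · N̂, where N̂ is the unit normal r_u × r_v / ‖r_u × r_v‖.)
L = 14*sqrt(2549)/2549;  M = 0;  N = 14*sqrt(2549)/2549

Compute the unit normal N̂(u, v) = (-14*u/sqrt(196*u^2 + 196*v^2 + 1), -14*v/sqrt(196*u^2 + 196*v^2 + 1), 1/sqrt(196*u^2 + 196*v^2 + 1)), and the second partials r_uu, r_uv, r_vv. Take dot products:
  L(u, v) = r_uu · N̂ = 14/sqrt(196*u^2 + 196*v^2 + 1),
  M(u, v) = r_uv · N̂ = 0,
  N(u, v) = r_vv · N̂ = 14/sqrt(196*u^2 + 196*v^2 + 1).
Evaluating at (u, v) = (-2, -3):
  L = 14*sqrt(2549)/2549, M = 0, N = 14*sqrt(2549)/2549.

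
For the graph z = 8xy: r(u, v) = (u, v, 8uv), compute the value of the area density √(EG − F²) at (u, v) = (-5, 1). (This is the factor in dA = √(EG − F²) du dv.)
√(EG − F²)|_{(-5, 1)} = 3*sqrt(185)

E = 64*v^2 + 1, F = 64*u*v, G = 64*u^2 + 1, so EG − F² = 64*u^2 + 64*v^2 + 1. Taking the positive square root: √(EG − F²) = sqrt(64*u^2 + 64*v^2 + 1). At (u, v) = (-5, 1): 3*sqrt(185).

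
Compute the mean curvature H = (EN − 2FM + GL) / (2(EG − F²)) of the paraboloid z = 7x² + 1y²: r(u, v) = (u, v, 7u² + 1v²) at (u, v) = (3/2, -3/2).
H = 512*sqrt(451)/203401

With E = 196*u^2 + 1, F = 28*u*v, G = 4*v^2 + 1, L = 14/sqrt(196*u^2 + 4*v^2 + 1), M = 0, N = 2/sqrt(196*u^2 + 4*v^2 + 1), assemble
  H = (EN − 2FM + GL) / (2(EG − F²)) = 4*(49*u^2 + 7*v^2 + 2)/(196*u^2 + 4*v^2 + 1)^(3/2).
At (u, v) = (3/2, -3/2): H = 512*sqrt(451)/203401.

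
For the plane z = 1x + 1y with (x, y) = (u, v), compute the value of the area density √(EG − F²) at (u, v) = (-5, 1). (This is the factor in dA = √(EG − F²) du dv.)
√(EG − F²)|_{(-5, 1)} = sqrt(3)

E = 2, F = 1, G = 2, so EG − F² = 3. Taking the positive square root: √(EG − F²) = sqrt(3). At (u, v) = (-5, 1): sqrt(3).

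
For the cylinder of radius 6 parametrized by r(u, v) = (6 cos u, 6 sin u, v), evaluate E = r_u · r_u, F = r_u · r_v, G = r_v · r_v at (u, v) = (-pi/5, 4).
E = 36;  F = 0;  G = 1

Partials: r_u = (-6*sin(u), 6*cos(u), 0), r_v = (0, 0, 1). As functions of (u, v):
  E = r_u · r_u = 36,
  F = r_u · r_v = 0,
  G = r_v · r_v = 1.
Evaluating at (u, v) = (-pi/5, 4): E = 36, F = 0, G = 1.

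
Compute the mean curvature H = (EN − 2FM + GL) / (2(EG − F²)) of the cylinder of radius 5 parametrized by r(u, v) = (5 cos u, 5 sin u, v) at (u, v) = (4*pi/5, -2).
H = -1/10

With E = 25, F = 0, G = 1, L = -5, M = 0, N = 0, assemble
  H = (EN − 2FM + GL) / (2(EG − F²)) = -1/10.
At (u, v) = (4*pi/5, -2): H = -1/10.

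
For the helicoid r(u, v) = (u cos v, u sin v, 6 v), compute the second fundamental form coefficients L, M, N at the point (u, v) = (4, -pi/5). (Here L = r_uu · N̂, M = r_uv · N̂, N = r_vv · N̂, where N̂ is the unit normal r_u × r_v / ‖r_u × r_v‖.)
L = 0;  M = -3*sqrt(13)/13;  N = 0

Compute the unit normal N̂(u, v) = (6*sin(v)/sqrt(u^2 + 36), -6*cos(v)/sqrt(u^2 + 36), u/sqrt(u^2 + 36)), and the second partials r_uu, r_uv, r_vv. Take dot products:
  L(u, v) = r_uu · N̂ = 0,
  M(u, v) = r_uv · N̂ = -6/sqrt(u^2 + 36),
  N(u, v) = r_vv · N̂ = 0.
Evaluating at (u, v) = (4, -pi/5):
  L = 0, M = -3*sqrt(13)/13, N = 0.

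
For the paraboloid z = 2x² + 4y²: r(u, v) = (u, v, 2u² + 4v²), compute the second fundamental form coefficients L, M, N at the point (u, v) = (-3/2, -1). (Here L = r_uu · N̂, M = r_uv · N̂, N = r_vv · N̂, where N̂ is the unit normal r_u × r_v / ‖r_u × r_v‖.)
L = 4*sqrt(101)/101;  M = 0;  N = 8*sqrt(101)/101

Compute the unit normal N̂(u, v) = (-4*u/sqrt(16*u^2 + 64*v^2 + 1), -8*v/sqrt(16*u^2 + 64*v^2 + 1), 1/sqrt(16*u^2 + 64*v^2 + 1)), and the second partials r_uu, r_uv, r_vv. Take dot products:
  L(u, v) = r_uu · N̂ = 4/sqrt(16*u^2 + 64*v^2 + 1),
  M(u, v) = r_uv · N̂ = 0,
  N(u, v) = r_vv · N̂ = 8/sqrt(16*u^2 + 64*v^2 + 1).
Evaluating at (u, v) = (-3/2, -1):
  L = 4*sqrt(101)/101, M = 0, N = 8*sqrt(101)/101.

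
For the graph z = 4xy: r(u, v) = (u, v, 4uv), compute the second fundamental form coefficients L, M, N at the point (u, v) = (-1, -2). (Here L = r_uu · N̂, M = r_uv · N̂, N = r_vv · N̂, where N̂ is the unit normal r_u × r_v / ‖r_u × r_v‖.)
L = 0;  M = 4/9;  N = 0

Compute the unit normal N̂(u, v) = (-4*v/sqrt(16*u^2 + 16*v^2 + 1), -4*u/sqrt(16*u^2 + 16*v^2 + 1), 1/sqrt(16*u^2 + 16*v^2 + 1)), and the second partials r_uu, r_uv, r_vv. Take dot products:
  L(u, v) = r_uu · N̂ = 0,
  M(u, v) = r_uv · N̂ = 4/sqrt(16*u^2 + 16*v^2 + 1),
  N(u, v) = r_vv · N̂ = 0.
Evaluating at (u, v) = (-1, -2):
  L = 0, M = 4/9, N = 0.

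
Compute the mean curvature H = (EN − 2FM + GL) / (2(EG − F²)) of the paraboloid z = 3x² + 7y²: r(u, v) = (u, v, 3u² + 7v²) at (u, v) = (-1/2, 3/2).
H = 1396*sqrt(451)/203401

With E = 36*u^2 + 1, F = 84*u*v, G = 196*v^2 + 1, L = 6/sqrt(36*u^2 + 196*v^2 + 1), M = 0, N = 14/sqrt(36*u^2 + 196*v^2 + 1), assemble
  H = (EN − 2FM + GL) / (2(EG − F²)) = 2*(126*u^2 + 294*v^2 + 5)/(36*u^2 + 196*v^2 + 1)^(3/2).
At (u, v) = (-1/2, 3/2): H = 1396*sqrt(451)/203401.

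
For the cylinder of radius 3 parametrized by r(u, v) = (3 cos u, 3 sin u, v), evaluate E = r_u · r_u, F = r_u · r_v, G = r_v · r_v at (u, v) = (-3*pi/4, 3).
E = 9;  F = 0;  G = 1

Partials: r_u = (-3*sin(u), 3*cos(u), 0), r_v = (0, 0, 1). As functions of (u, v):
  E = r_u · r_u = 9,
  F = r_u · r_v = 0,
  G = r_v · r_v = 1.
Evaluating at (u, v) = (-3*pi/4, 3): E = 9, F = 0, G = 1.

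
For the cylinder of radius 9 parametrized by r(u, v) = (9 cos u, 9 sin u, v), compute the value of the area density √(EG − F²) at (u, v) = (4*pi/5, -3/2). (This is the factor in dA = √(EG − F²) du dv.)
√(EG − F²)|_{(4*pi/5, -3/2)} = 9

E = 81, F = 0, G = 1, so EG − F² = 81. Taking the positive square root: √(EG − F²) = 9. At (u, v) = (4*pi/5, -3/2): 9.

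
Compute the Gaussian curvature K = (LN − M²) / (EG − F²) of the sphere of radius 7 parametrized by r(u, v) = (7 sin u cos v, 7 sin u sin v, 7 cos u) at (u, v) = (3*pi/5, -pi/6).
K = 1/49

Coefficients of the first fundamental form: E = 49, F = 0, G = 49*sin(u)^2.
Coefficients of the second fundamental form: L = -7*sin(u)/Abs(sin(u)), M = 0, N = -7*sin(u)^3/Abs(sin(u)).
Assemble K = (LN − M²)/(EG − F²) = 1/49. At (u, v) = (3*pi/5, -pi/6): K = 1/49.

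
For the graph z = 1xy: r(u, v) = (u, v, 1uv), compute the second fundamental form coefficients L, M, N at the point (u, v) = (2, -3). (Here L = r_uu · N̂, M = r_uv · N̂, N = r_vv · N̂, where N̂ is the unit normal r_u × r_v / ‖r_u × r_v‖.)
L = 0;  M = sqrt(14)/14;  N = 0

Compute the unit normal N̂(u, v) = (-v/sqrt(u^2 + v^2 + 1), -u/sqrt(u^2 + v^2 + 1), 1/sqrt(u^2 + v^2 + 1)), and the second partials r_uu, r_uv, r_vv. Take dot products:
  L(u, v) = r_uu · N̂ = 0,
  M(u, v) = r_uv · N̂ = 1/sqrt(u^2 + v^2 + 1),
  N(u, v) = r_vv · N̂ = 0.
Evaluating at (u, v) = (2, -3):
  L = 0, M = sqrt(14)/14, N = 0.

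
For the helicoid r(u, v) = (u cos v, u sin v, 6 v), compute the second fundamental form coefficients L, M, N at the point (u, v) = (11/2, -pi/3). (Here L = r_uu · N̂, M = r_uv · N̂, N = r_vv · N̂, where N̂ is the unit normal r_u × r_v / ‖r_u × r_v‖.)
L = 0;  M = -12*sqrt(265)/265;  N = 0

Compute the unit normal N̂(u, v) = (6*sin(v)/sqrt(u^2 + 36), -6*cos(v)/sqrt(u^2 + 36), u/sqrt(u^2 + 36)), and the second partials r_uu, r_uv, r_vv. Take dot products:
  L(u, v) = r_uu · N̂ = 0,
  M(u, v) = r_uv · N̂ = -6/sqrt(u^2 + 36),
  N(u, v) = r_vv · N̂ = 0.
Evaluating at (u, v) = (11/2, -pi/3):
  L = 0, M = -12*sqrt(265)/265, N = 0.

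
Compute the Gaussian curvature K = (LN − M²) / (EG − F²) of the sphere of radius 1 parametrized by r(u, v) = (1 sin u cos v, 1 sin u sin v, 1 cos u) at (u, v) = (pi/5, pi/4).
K = 1

Coefficients of the first fundamental form: E = 1, F = 0, G = sin(u)^2.
Coefficients of the second fundamental form: L = -sin(u)/Abs(sin(u)), M = 0, N = -sin(u)^3/Abs(sin(u)).
Assemble K = (LN − M²)/(EG − F²) = 1. At (u, v) = (pi/5, pi/4): K = 1.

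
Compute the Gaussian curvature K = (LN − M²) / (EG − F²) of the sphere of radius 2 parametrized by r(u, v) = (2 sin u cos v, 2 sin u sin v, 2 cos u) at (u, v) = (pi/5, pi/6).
K = 1/4

Coefficients of the first fundamental form: E = 4, F = 0, G = 4*sin(u)^2.
Coefficients of the second fundamental form: L = -2*sin(u)/Abs(sin(u)), M = 0, N = -2*sin(u)^3/Abs(sin(u)).
Assemble K = (LN − M²)/(EG − F²) = 1/4. At (u, v) = (pi/5, pi/6): K = 1/4.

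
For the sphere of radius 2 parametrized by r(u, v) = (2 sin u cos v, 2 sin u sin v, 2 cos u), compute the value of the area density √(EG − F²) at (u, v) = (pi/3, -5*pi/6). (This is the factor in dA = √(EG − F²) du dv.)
√(EG − F²)|_{(pi/3, -5*pi/6)} = 2*sqrt(3)

E = 4, F = 0, G = 4*sin(u)^2, so EG − F² = 16*sin(u)^2. Taking the positive square root: √(EG − F²) = 4*Abs(sin(u)). At (u, v) = (pi/3, -5*pi/6): 2*sqrt(3).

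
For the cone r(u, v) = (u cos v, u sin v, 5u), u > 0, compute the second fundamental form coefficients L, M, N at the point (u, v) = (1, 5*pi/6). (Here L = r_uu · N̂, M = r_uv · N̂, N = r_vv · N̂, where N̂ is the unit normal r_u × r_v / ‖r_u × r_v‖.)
L = 0;  M = 0;  N = 5*sqrt(26)/26

Compute the unit normal N̂(u, v) = (-5*sqrt(26)*u*cos(v)/(26*Abs(u)), -5*sqrt(26)*u*sin(v)/(26*Abs(u)), sqrt(26)*u/(26*Abs(u))), and the second partials r_uu, r_uv, r_vv. Take dot products:
  L(u, v) = r_uu · N̂ = 0,
  M(u, v) = r_uv · N̂ = 0,
  N(u, v) = r_vv · N̂ = 5*sqrt(26)*u^2/(26*Abs(u)).
Evaluating at (u, v) = (1, 5*pi/6):
  L = 0, M = 0, N = 5*sqrt(26)/26.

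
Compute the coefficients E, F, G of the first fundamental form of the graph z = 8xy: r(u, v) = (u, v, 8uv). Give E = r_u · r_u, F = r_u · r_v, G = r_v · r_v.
E = 64*v^2 + 1;  F = 64*u*v;  G = 64*u^2 + 1

Compute partials: r_u = (1, 0, 8*v), r_v = (0, 1, 8*u). Then
  E = r_u · r_u = 64*v^2 + 1,
  F = r_u · r_v = 64*u*v,
  G = r_v · r_v = 64*u^2 + 1.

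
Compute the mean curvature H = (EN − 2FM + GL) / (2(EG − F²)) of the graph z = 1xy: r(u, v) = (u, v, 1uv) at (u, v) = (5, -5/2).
H = 100*sqrt(129)/16641

With E = v^2 + 1, F = u*v, G = u^2 + 1, L = 0, M = 1/sqrt(u^2 + v^2 + 1), N = 0, assemble
  H = (EN − 2FM + GL) / (2(EG − F²)) = -u*v/(u^2 + v^2 + 1)^(3/2).
At (u, v) = (5, -5/2): H = 100*sqrt(129)/16641.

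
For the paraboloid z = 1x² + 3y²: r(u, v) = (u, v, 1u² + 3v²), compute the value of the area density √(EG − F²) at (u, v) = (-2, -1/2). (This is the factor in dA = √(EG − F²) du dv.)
√(EG − F²)|_{(-2, -1/2)} = sqrt(26)

E = 4*u^2 + 1, F = 12*u*v, G = 36*v^2 + 1, so EG − F² = 4*u^2 + 36*v^2 + 1. Taking the positive square root: √(EG − F²) = sqrt(4*u^2 + 36*v^2 + 1). At (u, v) = (-2, -1/2): sqrt(26).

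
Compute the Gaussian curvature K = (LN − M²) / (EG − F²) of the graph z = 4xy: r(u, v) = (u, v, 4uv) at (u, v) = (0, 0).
K = -16

Coefficients of the first fundamental form: E = 16*v^2 + 1, F = 16*u*v, G = 16*u^2 + 1.
Coefficients of the second fundamental form: L = 0, M = 4/sqrt(16*u^2 + 16*v^2 + 1), N = 0.
Assemble K = (LN − M²)/(EG − F²) = -16/(256*u^4 + 512*u^2*v^2 + 32*u^2 + 256*v^4 + 32*v^2 + 1). At (u, v) = (0, 0): K = -16.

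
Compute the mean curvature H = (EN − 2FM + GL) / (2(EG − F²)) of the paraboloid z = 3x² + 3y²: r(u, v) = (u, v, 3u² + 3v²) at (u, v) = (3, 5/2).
H = 1653*sqrt(22)/60500

With E = 36*u^2 + 1, F = 36*u*v, G = 36*v^2 + 1, L = 6/sqrt(36*u^2 + 36*v^2 + 1), M = 0, N = 6/sqrt(36*u^2 + 36*v^2 + 1), assemble
  H = (EN − 2FM + GL) / (2(EG − F²)) = 6*(18*u^2 + 18*v^2 + 1)/(36*u^2 + 36*v^2 + 1)^(3/2).
At (u, v) = (3, 5/2): H = 1653*sqrt(22)/60500.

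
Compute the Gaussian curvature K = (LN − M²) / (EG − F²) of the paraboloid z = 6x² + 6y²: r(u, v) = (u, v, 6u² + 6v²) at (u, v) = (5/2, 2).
K = 144/2181529

Coefficients of the first fundamental form: E = 144*u^2 + 1, F = 144*u*v, G = 144*v^2 + 1.
Coefficients of the second fundamental form: L = 12/sqrt(144*u^2 + 144*v^2 + 1), M = 0, N = 12/sqrt(144*u^2 + 144*v^2 + 1).
Assemble K = (LN − M²)/(EG − F²) = 144/(20736*u^4 + 41472*u^2*v^2 + 288*u^2 + 20736*v^4 + 288*v^2 + 1). At (u, v) = (5/2, 2): K = 144/2181529.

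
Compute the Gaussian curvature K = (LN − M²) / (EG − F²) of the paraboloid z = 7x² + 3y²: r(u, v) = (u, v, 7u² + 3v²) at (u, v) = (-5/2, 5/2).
K = 84/2105401

Coefficients of the first fundamental form: E = 196*u^2 + 1, F = 84*u*v, G = 36*v^2 + 1.
Coefficients of the second fundamental form: L = 14/sqrt(196*u^2 + 36*v^2 + 1), M = 0, N = 6/sqrt(196*u^2 + 36*v^2 + 1).
Assemble K = (LN − M²)/(EG − F²) = 84/(38416*u^4 + 14112*u^2*v^2 + 392*u^2 + 1296*v^4 + 72*v^2 + 1). At (u, v) = (-5/2, 5/2): K = 84/2105401.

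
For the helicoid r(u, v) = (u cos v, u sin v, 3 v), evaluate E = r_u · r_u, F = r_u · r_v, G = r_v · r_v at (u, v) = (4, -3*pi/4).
E = 1;  F = 0;  G = 25

Partials: r_u = (cos(v), sin(v), 0), r_v = (-u*sin(v), u*cos(v), 3). As functions of (u, v):
  E = r_u · r_u = 1,
  F = r_u · r_v = 0,
  G = r_v · r_v = u^2 + 9.
Evaluating at (u, v) = (4, -3*pi/4): E = 1, F = 0, G = 25.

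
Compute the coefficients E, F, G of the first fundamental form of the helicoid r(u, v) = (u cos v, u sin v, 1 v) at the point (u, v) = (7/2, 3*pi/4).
E = 1;  F = 0;  G = 53/4

Partials: r_u = (cos(v), sin(v), 0), r_v = (-u*sin(v), u*cos(v), 1). As functions of (u, v):
  E = r_u · r_u = 1,
  F = r_u · r_v = 0,
  G = r_v · r_v = u^2 + 1.
Evaluating at (u, v) = (7/2, 3*pi/4): E = 1, F = 0, G = 53/4.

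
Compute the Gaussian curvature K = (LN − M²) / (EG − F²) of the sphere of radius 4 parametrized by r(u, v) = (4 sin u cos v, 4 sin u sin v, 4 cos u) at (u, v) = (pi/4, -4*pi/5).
K = 1/16

Coefficients of the first fundamental form: E = 16, F = 0, G = 16*sin(u)^2.
Coefficients of the second fundamental form: L = -4*sin(u)/Abs(sin(u)), M = 0, N = -4*sin(u)^3/Abs(sin(u)).
Assemble K = (LN − M²)/(EG − F²) = 1/16. At (u, v) = (pi/4, -4*pi/5): K = 1/16.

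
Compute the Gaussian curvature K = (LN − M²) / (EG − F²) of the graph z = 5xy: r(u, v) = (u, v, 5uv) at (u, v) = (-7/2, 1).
K = -400/1766241

Coefficients of the first fundamental form: E = 25*v^2 + 1, F = 25*u*v, G = 25*u^2 + 1.
Coefficients of the second fundamental form: L = 0, M = 5/sqrt(25*u^2 + 25*v^2 + 1), N = 0.
Assemble K = (LN − M²)/(EG − F²) = -25/(625*u^4 + 1250*u^2*v^2 + 50*u^2 + 625*v^4 + 50*v^2 + 1). At (u, v) = (-7/2, 1): K = -400/1766241.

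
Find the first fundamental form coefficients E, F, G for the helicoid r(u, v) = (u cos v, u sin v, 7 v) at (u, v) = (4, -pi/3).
E = 1;  F = 0;  G = 65

Partials: r_u = (cos(v), sin(v), 0), r_v = (-u*sin(v), u*cos(v), 7). As functions of (u, v):
  E = r_u · r_u = 1,
  F = r_u · r_v = 0,
  G = r_v · r_v = u^2 + 49.
Evaluating at (u, v) = (4, -pi/3): E = 1, F = 0, G = 65.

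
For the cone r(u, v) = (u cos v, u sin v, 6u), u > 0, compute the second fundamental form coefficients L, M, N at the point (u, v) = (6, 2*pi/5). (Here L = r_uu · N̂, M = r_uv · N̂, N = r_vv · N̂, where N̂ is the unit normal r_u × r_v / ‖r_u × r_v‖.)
L = 0;  M = 0;  N = 36*sqrt(37)/37

Compute the unit normal N̂(u, v) = (-6*sqrt(37)*u*cos(v)/(37*Abs(u)), -6*sqrt(37)*u*sin(v)/(37*Abs(u)), sqrt(37)*u/(37*Abs(u))), and the second partials r_uu, r_uv, r_vv. Take dot products:
  L(u, v) = r_uu · N̂ = 0,
  M(u, v) = r_uv · N̂ = 0,
  N(u, v) = r_vv · N̂ = 6*sqrt(37)*u^2/(37*Abs(u)).
Evaluating at (u, v) = (6, 2*pi/5):
  L = 0, M = 0, N = 36*sqrt(37)/37.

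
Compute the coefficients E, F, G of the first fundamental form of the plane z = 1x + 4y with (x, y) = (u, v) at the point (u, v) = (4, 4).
E = 2;  F = 4;  G = 17

Partials: r_u = (1, 0, 1), r_v = (0, 1, 4). As functions of (u, v):
  E = r_u · r_u = 2,
  F = r_u · r_v = 4,
  G = r_v · r_v = 17.
Evaluating at (u, v) = (4, 4): E = 2, F = 4, G = 17.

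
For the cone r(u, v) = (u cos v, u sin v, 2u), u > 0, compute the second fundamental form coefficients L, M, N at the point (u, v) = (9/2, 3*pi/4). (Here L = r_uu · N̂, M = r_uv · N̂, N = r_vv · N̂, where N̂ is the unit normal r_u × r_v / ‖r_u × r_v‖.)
L = 0;  M = 0;  N = 9*sqrt(5)/5

Compute the unit normal N̂(u, v) = (-2*sqrt(5)*u*cos(v)/(5*Abs(u)), -2*sqrt(5)*u*sin(v)/(5*Abs(u)), sqrt(5)*u/(5*Abs(u))), and the second partials r_uu, r_uv, r_vv. Take dot products:
  L(u, v) = r_uu · N̂ = 0,
  M(u, v) = r_uv · N̂ = 0,
  N(u, v) = r_vv · N̂ = 2*sqrt(5)*u^2/(5*Abs(u)).
Evaluating at (u, v) = (9/2, 3*pi/4):
  L = 0, M = 0, N = 9*sqrt(5)/5.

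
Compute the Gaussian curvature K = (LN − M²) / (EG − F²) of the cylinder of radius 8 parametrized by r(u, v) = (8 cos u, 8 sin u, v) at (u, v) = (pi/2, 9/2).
K = 0

Coefficients of the first fundamental form: E = 64, F = 0, G = 1.
Coefficients of the second fundamental form: L = -8, M = 0, N = 0.
Assemble K = (LN − M²)/(EG − F²) = 0. At (u, v) = (pi/2, 9/2): K = 0.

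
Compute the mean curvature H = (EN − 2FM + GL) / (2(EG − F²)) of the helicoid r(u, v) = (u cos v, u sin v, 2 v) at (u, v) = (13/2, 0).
H = 0

With E = 1, F = 0, G = u^2 + 4, L = 0, M = -2/sqrt(u^2 + 4), N = 0, assemble
  H = (EN − 2FM + GL) / (2(EG − F²)) = 0.
At (u, v) = (13/2, 0): H = 0.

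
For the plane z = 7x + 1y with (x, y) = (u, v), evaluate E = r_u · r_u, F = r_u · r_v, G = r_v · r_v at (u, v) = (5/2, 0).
E = 50;  F = 7;  G = 2

Partials: r_u = (1, 0, 7), r_v = (0, 1, 1). As functions of (u, v):
  E = r_u · r_u = 50,
  F = r_u · r_v = 7,
  G = r_v · r_v = 2.
Evaluating at (u, v) = (5/2, 0): E = 50, F = 7, G = 2.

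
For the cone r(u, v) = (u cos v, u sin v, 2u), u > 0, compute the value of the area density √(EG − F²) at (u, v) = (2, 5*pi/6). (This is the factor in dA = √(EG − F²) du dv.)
√(EG − F²)|_{(2, 5*pi/6)} = 2*sqrt(5)

E = 5, F = 0, G = u^2, so EG − F² = 5*u^2. Taking the positive square root: √(EG − F²) = sqrt(5)*Abs(u). At (u, v) = (2, 5*pi/6): 2*sqrt(5).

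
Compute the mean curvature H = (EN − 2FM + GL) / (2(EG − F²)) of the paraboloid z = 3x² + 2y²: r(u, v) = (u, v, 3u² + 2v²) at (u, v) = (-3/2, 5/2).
H = 467*sqrt(182)/33124

With E = 36*u^2 + 1, F = 24*u*v, G = 16*v^2 + 1, L = 6/sqrt(36*u^2 + 16*v^2 + 1), M = 0, N = 4/sqrt(36*u^2 + 16*v^2 + 1), assemble
  H = (EN − 2FM + GL) / (2(EG − F²)) = (72*u^2 + 48*v^2 + 5)/(36*u^2 + 16*v^2 + 1)^(3/2).
At (u, v) = (-3/2, 5/2): H = 467*sqrt(182)/33124.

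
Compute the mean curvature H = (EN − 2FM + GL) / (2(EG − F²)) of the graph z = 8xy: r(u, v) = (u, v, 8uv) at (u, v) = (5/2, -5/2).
H = 3200*sqrt(89)/213867

With E = 64*v^2 + 1, F = 64*u*v, G = 64*u^2 + 1, L = 0, M = 8/sqrt(64*u^2 + 64*v^2 + 1), N = 0, assemble
  H = (EN − 2FM + GL) / (2(EG − F²)) = -512*u*v/(64*u^2 + 64*v^2 + 1)^(3/2).
At (u, v) = (5/2, -5/2): H = 3200*sqrt(89)/213867.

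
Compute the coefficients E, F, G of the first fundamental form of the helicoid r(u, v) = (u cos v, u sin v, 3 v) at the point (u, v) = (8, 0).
E = 1;  F = 0;  G = 73

Partials: r_u = (cos(v), sin(v), 0), r_v = (-u*sin(v), u*cos(v), 3). As functions of (u, v):
  E = r_u · r_u = 1,
  F = r_u · r_v = 0,
  G = r_v · r_v = u^2 + 9.
Evaluating at (u, v) = (8, 0): E = 1, F = 0, G = 73.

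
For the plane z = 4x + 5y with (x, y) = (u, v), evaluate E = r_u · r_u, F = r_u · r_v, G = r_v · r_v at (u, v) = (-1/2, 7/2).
E = 17;  F = 20;  G = 26

Partials: r_u = (1, 0, 4), r_v = (0, 1, 5). As functions of (u, v):
  E = r_u · r_u = 17,
  F = r_u · r_v = 20,
  G = r_v · r_v = 26.
Evaluating at (u, v) = (-1/2, 7/2): E = 17, F = 20, G = 26.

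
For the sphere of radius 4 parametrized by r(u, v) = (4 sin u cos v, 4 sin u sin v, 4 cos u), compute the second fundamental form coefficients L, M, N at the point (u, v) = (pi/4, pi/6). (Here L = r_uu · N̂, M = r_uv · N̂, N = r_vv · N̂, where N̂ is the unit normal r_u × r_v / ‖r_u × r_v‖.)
L = -4;  M = 0;  N = -2

Compute the unit normal N̂(u, v) = (sin(u)^2*cos(v)/Abs(sin(u)), sin(u)^2*sin(v)/Abs(sin(u)), sin(2*u)/(2*Abs(sin(u)))), and the second partials r_uu, r_uv, r_vv. Take dot products:
  L(u, v) = r_uu · N̂ = -4*sin(u)/Abs(sin(u)),
  M(u, v) = r_uv · N̂ = 0,
  N(u, v) = r_vv · N̂ = -4*sin(u)^3/Abs(sin(u)).
Evaluating at (u, v) = (pi/4, pi/6):
  L = -4, M = 0, N = -2.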